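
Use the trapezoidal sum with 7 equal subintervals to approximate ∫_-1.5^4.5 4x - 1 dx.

Δx = (4.5 − (-1.5))/7 = 6/7.
f(-1.5) = -7, f(-9/14) = -25/7, f(3/14) = -1/7, f(15/14) = 23/7, f(27/14) = 47/7, f(39/14) = 71/7, f(51/14) = 95/7, f(4.5) = 17.
T_7 = (Δx/2)·[f(x_0) + 2f(x_1) + ... + 2f(x_{6}) + f(x_7)].
Sum = 30.

30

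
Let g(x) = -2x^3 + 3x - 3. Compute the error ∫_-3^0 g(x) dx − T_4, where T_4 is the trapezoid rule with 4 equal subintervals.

-2.53125

Exact integral: ∫_-3^0 g(x) dx = 18.
T_4 = 20.53125.
Error = 18 − 20.53125 = -2.53125.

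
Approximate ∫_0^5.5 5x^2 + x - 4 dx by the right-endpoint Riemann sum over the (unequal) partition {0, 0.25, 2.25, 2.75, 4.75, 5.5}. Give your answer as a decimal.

406.234375

Subinterval widths: 0.25, 2, 0.5, 2, 0.75.
Right endpoints: 0.25, 2.25, 2.75, 4.75, 5.5.
f(0.25) = -3.4375, f(2.25) = 23.5625, f(2.75) = 36.5625, f(4.75) = 113.5625, f(5.5) = 152.75.
Sum = Σ Δx_i · f(x_i).
Sum = 406.234375.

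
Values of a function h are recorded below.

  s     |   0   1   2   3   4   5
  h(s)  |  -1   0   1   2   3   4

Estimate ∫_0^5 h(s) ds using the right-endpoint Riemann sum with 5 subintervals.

10

Δs = 1.
Sum = 1·[0 + 1 + 2 + 3 + 4] = 10.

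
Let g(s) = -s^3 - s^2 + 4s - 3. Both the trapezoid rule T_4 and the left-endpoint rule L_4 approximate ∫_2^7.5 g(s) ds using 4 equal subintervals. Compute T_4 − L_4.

-305.3359375

T_4 ≈ -863.40332031.
L_4 ≈ -558.06738281.
T_4 − L_4 = -305.3359375.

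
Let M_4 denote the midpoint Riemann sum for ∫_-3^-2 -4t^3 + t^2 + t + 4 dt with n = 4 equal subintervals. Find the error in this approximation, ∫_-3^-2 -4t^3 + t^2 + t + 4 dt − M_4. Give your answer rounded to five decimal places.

0.16146

Exact integral: ∫_-3^-2 f(t) dt ≈ 72.8333333.
M_4 = 72.671875.
Error ≈ 72.8333333 − 72.671875 ≈ 0.16146.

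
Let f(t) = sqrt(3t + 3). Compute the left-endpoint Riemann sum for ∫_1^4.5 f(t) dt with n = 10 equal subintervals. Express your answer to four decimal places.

Δt = (4.5 − 1)/10 = 0.35.
Left endpoints: 1, 1.35, 1.7, 2.05, 2.4, 2.75, 3.1, 3.45, 3.8, 4.15.
f(1) ≈ 2.4495, f(1.35) ≈ 2.6552, f(1.7) ≈ 2.8460, f(2.05) ≈ 3.0249, f(2.4) ≈ 3.1937, f(2.75) ≈ 3.3541, f(3.1) ≈ 3.5071, f(3.45) ≈ 3.6538, f(3.8) ≈ 3.7947, f(4.15) ≈ 3.9306.
Sum = Δt · [f(1) + f(1.35) + f(1.7) + ...].
Sum ≈ 11.3434.

11.3434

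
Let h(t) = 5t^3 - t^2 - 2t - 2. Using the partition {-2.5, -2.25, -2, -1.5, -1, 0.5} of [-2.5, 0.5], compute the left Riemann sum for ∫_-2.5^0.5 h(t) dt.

Subinterval widths: 0.25, 0.25, 0.5, 0.5, 1.5.
Left endpoints: -2.5, -2.25, -2, -1.5, -1.
h(-2.5) = -81.375, h(-2.25) = -59.515625, h(-2) = -42, h(-1.5) = -18.125, h(-1) = -6.
Sum = Σ Δt_i · h(t_i).
Sum = -74.28515625.

-74.28515625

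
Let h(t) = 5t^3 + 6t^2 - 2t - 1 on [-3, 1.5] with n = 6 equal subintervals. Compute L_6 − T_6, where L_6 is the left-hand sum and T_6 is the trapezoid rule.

L_6 = -72.52734375.
T_6 = -34.13671875.
L_6 − T_6 = -38.390625.

-38.390625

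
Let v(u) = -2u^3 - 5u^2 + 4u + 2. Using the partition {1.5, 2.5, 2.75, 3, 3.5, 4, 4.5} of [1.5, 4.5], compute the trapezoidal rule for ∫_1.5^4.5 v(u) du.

Subinterval widths: 1, 0.25, 0.25, 0.5, 0.5, 0.5.
v(1.5) = -10, v(2.5) = -50.5, v(2.75) = -66.40625, v(3) = -85, v(3.5) = -131, v(4) = -190, v(4.5) = -263.5.
On each subinterval the trapezoid contributes (Δu_i/2)·[v(u_{i-1}) + v(u_i)].
Sum = -311.4140625.

-311.4140625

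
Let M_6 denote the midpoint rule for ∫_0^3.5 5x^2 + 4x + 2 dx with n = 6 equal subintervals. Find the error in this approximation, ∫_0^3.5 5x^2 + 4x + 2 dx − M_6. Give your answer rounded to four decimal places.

Exact integral: ∫_0^3.5 f(x) dx ≈ 102.958333.
M_6 ≈ 102.462095.
Error ≈ 102.958333 − 102.462095 ≈ 0.4962.

0.4962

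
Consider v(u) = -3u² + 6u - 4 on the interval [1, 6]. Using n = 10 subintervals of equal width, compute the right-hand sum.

-149.375

Δu = (6 − 1)/10 = 0.5.
Right endpoints: 1.5, 2, 2.5, 3, 3.5, 4, 4.5, 5, 5.5, 6.
v(1.5) = -1.75, v(2) = -4, v(2.5) = -7.75, v(3) = -13, v(3.5) = -19.75, v(4) = -28, v(4.5) = -37.75, v(5) = -49, v(5.5) = -61.75, v(6) = -76.
Sum = Δu · [v(1.5) + v(2) + v(2.5) + ...].
Sum = -149.375.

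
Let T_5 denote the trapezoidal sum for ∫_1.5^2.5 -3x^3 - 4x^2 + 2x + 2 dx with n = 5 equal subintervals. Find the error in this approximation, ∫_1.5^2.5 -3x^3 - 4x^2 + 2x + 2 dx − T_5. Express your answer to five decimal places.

Exact integral: ∫_1.5^2.5 f(x) dx ≈ -35.8333333.
T_5 = -35.98.
Error ≈ -35.8333333 − (-35.98) ≈ 0.14667.

0.14667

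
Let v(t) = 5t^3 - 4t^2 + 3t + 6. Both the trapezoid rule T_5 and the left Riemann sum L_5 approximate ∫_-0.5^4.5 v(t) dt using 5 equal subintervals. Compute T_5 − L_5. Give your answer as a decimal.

195.625

T_5 = 472.5.
L_5 = 276.875.
T_5 − L_5 = 195.625.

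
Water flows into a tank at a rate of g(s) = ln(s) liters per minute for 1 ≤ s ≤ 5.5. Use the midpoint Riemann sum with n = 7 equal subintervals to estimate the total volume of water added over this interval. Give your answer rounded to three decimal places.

4.890

Δs = (5.5 − 1)/7 = 9/14.
Midpoints: 37/28, 55/28, 73/28, 3.25, 109/28, 127/28, 145/28.
g(37/28) ≈ 0.279, g(55/28) ≈ 0.675, g(73/28) ≈ 0.958, g(3.25) ≈ 1.179, g(109/28) ≈ 1.359, g(127/28) ≈ 1.512, g(145/28) ≈ 1.645.
Sum = Δs · [g(37/28) + g(55/28) + g(73/28) + ...].
Sum ≈ 4.890.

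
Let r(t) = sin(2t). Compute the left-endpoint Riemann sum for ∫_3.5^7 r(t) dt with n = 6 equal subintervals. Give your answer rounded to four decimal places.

Δt = (7 − 3.5)/6 = 7/12.
Left endpoints: 3.5, 49/12, 14/3, 5.25, 35/6, 77/12.
r(3.5) ≈ 0.6570, r(49/12) ≈ 0.9515, r(14/3) ≈ 0.0913, r(5.25) ≈ -0.8797, r(35/6) ≈ -0.7831, r(77/12) ≈ 0.2638.
Sum = Δt · [r(3.5) + r(49/12) + r(14/3) + ...].
Sum ≈ 0.1755.

0.1755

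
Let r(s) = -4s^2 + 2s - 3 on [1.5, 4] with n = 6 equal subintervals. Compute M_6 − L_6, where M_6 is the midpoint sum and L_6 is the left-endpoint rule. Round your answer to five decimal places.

M_6 ≈ -74.4386574.
L_6 ≈ -64.4560185.
M_6 − L_6 ≈ -9.98264.

-9.98264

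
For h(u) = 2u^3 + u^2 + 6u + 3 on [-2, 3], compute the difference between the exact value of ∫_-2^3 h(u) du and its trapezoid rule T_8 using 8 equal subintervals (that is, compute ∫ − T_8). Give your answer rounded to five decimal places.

Exact integral: ∫_-2^3 h(u) du ≈ 74.1666667.
T_8 = 75.46875.
Error ≈ 74.1666667 − 75.46875 ≈ -1.30208.

-1.30208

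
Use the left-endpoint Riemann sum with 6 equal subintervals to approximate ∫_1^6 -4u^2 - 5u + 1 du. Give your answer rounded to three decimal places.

-302.731

Δu = (6 − 1)/6 = 5/6.
Left endpoints: 1, 11/6, 8/3, 3.5, 13/3, 31/6.
f(1) = -8, f(11/6) = -389/18, f(8/3) = -367/9, f(3.5) = -65.5, f(13/3) = -862/9, f(31/6) = -2369/18.
Sum = Δu · [f(1) + f(11/6) + f(8/3) + ...].
Sum ≈ -302.731.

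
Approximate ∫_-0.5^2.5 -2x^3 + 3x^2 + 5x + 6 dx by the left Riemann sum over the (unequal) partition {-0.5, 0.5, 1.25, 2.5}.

Subinterval widths: 1, 0.75, 1.25.
Left endpoints: -0.5, 0.5, 1.25.
f(-0.5) = 4.5, f(0.5) = 9, f(1.25) = 13.03125.
Sum = Σ Δx_i · f(x_i).
Sum = 27.5390625.

27.5390625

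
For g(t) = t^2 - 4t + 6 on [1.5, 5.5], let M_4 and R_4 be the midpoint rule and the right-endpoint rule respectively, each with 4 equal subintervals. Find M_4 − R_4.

-7

M_4 = 22.
R_4 = 29.
M_4 − R_4 = -7.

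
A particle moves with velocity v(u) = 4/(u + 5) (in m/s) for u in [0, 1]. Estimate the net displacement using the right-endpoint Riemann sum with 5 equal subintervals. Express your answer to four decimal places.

Δu = (1 − 0)/5 = 0.2.
Right endpoints: 0.2, 0.4, 0.6, 0.8, 1.
v(0.2) = 10/13, v(0.4) = 20/27, v(0.6) = 5/7, v(0.8) = 20/29, v(1) = 2/3.
Sum = Δu · [v(0.2) + v(0.4) + v(0.6) + v(0.8) + v(1)].
Sum ≈ 0.7161.

0.7161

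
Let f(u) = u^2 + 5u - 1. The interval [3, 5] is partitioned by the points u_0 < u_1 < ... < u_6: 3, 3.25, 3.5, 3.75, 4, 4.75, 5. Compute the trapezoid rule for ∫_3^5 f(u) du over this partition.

Subinterval widths: 0.25, 0.25, 0.25, 0.25, 0.75, 0.25.
f(3) = 23, f(3.25) = 25.8125, f(3.5) = 28.75, f(3.75) = 31.8125, f(4) = 35, f(4.75) = 45.3125, f(5) = 49.
On each subinterval the trapezoid contributes (Δu_i/2)·[f(u_{i-1}) + f(u_i)].
Sum = 70.75.

70.75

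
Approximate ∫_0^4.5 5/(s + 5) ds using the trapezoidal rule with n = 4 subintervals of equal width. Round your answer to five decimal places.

3.22442

Δs = (4.5 − 0)/4 = 1.125.
f(0) = 1, f(1.125) = 40/49, f(2.25) = 20/29, f(3.375) = 40/67, f(4.5) = 10/19.
T_4 = (Δs/2)·[f(s_0) + 2f(s_1) + 2f(s_2) + 2f(s_3) + f(s_4)].
Sum ≈ 3.22442.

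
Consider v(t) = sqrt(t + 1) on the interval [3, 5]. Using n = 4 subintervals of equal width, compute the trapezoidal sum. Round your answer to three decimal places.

4.464

Δt = (5 − 3)/4 = 0.5.
v(3) ≈ 2.000, v(3.5) ≈ 2.121, v(4) ≈ 2.236, v(4.5) ≈ 2.345, v(5) ≈ 2.449.
T_4 = (Δt/2)·[v(t_0) + 2v(t_1) + 2v(t_2) + 2v(t_3) + v(t_4)].
Sum ≈ 4.464.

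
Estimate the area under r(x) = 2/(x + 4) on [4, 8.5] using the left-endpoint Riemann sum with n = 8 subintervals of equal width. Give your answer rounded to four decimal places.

0.9184

Δx = (8.5 − 4)/8 = 0.5625.
Left endpoints: 4, 4.5625, 5.125, 5.6875, 6.25, 6.8125, 7.375, 7.9375.
r(4) = 0.25, r(4.5625) = 32/137, r(5.125) = 16/73, r(5.6875) = 32/155, r(6.25) = 8/41, r(6.8125) = 32/173, r(7.375) = 16/91, r(7.9375) = 32/191.
Sum = Δx · [r(4) + r(4.5625) + r(5.125) + ...].
Sum ≈ 0.9184.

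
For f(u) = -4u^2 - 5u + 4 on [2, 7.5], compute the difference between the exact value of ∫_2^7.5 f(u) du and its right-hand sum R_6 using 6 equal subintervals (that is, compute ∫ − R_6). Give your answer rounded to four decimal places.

Exact integral: ∫_2^7.5 f(u) du ≈ -660.458333.
R_6 ≈ -771.935185.
Error ≈ -660.458333 − (-771.935185) ≈ 111.4769.

111.4769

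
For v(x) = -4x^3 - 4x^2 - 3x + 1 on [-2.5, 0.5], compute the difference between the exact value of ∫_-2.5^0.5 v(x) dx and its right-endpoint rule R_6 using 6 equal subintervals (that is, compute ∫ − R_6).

Exact integral: ∫_-2.5^0.5 v(x) dx = 30.
R_6 = 19.
Error = 30 − 19 = 11.

11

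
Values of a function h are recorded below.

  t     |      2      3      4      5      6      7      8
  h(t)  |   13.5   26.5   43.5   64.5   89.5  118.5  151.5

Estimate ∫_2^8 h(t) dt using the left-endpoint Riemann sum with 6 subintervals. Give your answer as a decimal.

Δt = 1.
Sum = 1·[13.5 + 26.5 + 43.5 + 64.5 + 89.5 + 118.5] = 356.

356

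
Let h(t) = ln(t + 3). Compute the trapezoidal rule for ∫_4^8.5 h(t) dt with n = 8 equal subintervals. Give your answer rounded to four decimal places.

Δt = (8.5 − 4)/8 = 0.5625.
h(4) ≈ 1.9459, h(4.5625) ≈ 2.0232, h(5.125) ≈ 2.0949, h(5.6875) ≈ 2.1619, h(6.25) ≈ 2.2246, h(6.8125) ≈ 2.2837, h(7.375) ≈ 2.3394, h(7.9375) ≈ 2.3922, h(8.5) ≈ 2.4423.
T_8 = (Δt/2)·[h(t_0) + 2h(t_1) + ... + 2h(t_{7}) + h(t_8)].
Sum ≈ 9.9641.

9.9641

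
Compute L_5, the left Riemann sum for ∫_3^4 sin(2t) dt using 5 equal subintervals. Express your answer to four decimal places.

Δt = (4 − 3)/5 = 0.2.
Left endpoints: 3, 3.2, 3.4, 3.6, 3.8.
f(3) ≈ -0.2794, f(3.2) ≈ 0.1165, f(3.4) ≈ 0.4941, f(3.6) ≈ 0.7937, f(3.8) ≈ 0.9679.
Sum = Δt · [f(3) + f(3.2) + f(3.4) + f(3.6) + f(3.8)].
Sum ≈ 0.4186.

0.4186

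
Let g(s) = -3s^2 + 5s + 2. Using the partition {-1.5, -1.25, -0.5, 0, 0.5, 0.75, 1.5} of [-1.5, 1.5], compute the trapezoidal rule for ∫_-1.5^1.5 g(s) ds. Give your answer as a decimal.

-1.3125

Subinterval widths: 0.25, 0.75, 0.5, 0.5, 0.25, 0.75.
g(-1.5) = -12.25, g(-1.25) = -8.9375, g(-0.5) = -1.25, g(0) = 2, g(0.5) = 3.75, g(0.75) = 4.0625, g(1.5) = 2.75.
On each subinterval the trapezoid contributes (Δs_i/2)·[g(s_{i-1}) + g(s_i)].
Sum = -1.3125.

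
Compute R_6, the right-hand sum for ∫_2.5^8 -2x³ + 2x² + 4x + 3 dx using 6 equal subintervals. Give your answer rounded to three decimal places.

-1980.264

Δx = (8 − 2.5)/6 = 11/12.
Right endpoints: 41/12, 13/3, 5.25, 37/6, 85/12, 8.
f(41/12) = -34349/864, f(13/3) = -2831/27, f(5.25) = -210.28125, f(37/6) = -39451/108, f(85/12) = -500353/864, f(8) = -861.
Sum = Δx · [f(41/12) + f(13/3) + f(5.25) + ...].
Sum ≈ -1980.264.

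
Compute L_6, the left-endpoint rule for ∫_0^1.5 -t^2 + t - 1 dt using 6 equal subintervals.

-1.421875

Δt = (1.5 − 0)/6 = 0.25.
Left endpoints: 0, 0.25, 0.5, 0.75, 1, 1.25.
f(0) = -1, f(0.25) = -0.8125, f(0.5) = -0.75, f(0.75) = -0.8125, f(1) = -1, f(1.25) = -1.3125.
Sum = Δt · [f(0) + f(0.25) + f(0.5) + ...].
Sum = -1.421875.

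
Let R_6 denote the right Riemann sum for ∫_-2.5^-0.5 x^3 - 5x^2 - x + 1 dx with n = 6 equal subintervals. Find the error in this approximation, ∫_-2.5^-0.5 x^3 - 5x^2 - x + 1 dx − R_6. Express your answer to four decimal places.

-6.8981

Exact integral: ∫_-2.5^-0.5 f(x) dx ≈ -30.583333.
R_6 ≈ -23.685185.
Error ≈ -30.583333 − (-23.685185) ≈ -6.8981.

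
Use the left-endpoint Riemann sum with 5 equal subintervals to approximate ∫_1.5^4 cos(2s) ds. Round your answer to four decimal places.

0.1770

Δs = (4 − 1.5)/5 = 0.5.
Left endpoints: 1.5, 2, 2.5, 3, 3.5.
f(1.5) ≈ -0.9900, f(2) ≈ -0.6536, f(2.5) ≈ 0.2837, f(3) ≈ 0.9602, f(3.5) ≈ 0.7539.
Sum = Δs · [f(1.5) + f(2) + f(2.5) + f(3) + f(3.5)].
Sum ≈ 0.1770.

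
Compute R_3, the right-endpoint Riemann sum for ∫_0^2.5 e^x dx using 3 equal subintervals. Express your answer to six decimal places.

Δx = (2.5 − 0)/3 = 5/6.
Right endpoints: 5/6, 5/3, 2.5.
f(5/6) ≈ 2.300976, f(5/3) ≈ 5.294490, f(2.5) ≈ 12.182494.
Sum = Δx · [f(5/6) + f(5/3) + f(2.5)].
Sum ≈ 16.481633.

16.481633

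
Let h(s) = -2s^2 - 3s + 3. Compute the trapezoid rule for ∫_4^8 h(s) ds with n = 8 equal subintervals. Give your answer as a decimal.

Δs = (8 − 4)/8 = 0.5.
h(4) = -41, h(4.5) = -51, h(5) = -62, h(5.5) = -74, h(6) = -87, h(6.5) = -101, h(7) = -116, h(7.5) = -132, h(8) = -149.
T_8 = (Δs/2)·[h(s_0) + 2h(s_1) + ... + 2h(s_{7}) + h(s_8)].
Sum = -359.

-359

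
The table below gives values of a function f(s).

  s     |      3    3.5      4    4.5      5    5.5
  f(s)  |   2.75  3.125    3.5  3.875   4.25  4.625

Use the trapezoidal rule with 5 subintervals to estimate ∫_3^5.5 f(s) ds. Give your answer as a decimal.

9.21875

Δs = 0.5.
T_5 = (0.5/2)·[2.75 + 2·3.125 + 2·3.5 + 2·3.875 + 2·4.25 + 4.625] = 9.21875.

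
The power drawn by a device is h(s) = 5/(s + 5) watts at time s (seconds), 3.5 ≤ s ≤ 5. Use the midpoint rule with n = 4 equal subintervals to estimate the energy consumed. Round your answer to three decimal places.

0.812

Δs = (5 − 3.5)/4 = 0.375.
Midpoints: 3.6875, 4.0625, 4.4375, 4.8125.
h(3.6875) = 80/139, h(4.0625) = 16/29, h(4.4375) = 80/151, h(4.8125) = 80/157.
Sum = Δs · [h(3.6875) + h(4.0625) + h(4.4375) + h(4.8125)].
Sum ≈ 0.812.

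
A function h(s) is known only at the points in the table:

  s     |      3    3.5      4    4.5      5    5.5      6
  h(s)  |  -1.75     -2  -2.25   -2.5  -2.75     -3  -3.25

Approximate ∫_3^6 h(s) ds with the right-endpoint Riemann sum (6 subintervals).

-7.875

Δs = 0.5.
Sum = 0.5·[(-2) + (-2.25) + (-2.5) + (-2.75) + (-3) + (-3.25)] = -7.875.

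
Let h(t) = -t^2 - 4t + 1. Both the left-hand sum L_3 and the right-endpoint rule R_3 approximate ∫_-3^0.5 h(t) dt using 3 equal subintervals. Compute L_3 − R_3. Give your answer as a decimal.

6.125

L_3 ≈ 14.22685185.
R_3 ≈ 8.10185185.
L_3 − R_3 = 6.125.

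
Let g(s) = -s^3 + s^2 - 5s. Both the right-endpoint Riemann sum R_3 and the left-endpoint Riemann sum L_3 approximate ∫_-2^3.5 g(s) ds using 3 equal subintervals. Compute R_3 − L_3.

-128.5625

R_3 ≈ -105.3148148.
L_3 ≈ 23.2476852.
R_3 − L_3 = -128.5625.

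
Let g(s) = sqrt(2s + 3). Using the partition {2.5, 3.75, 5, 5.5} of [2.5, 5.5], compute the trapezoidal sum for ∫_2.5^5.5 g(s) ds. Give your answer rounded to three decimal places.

Subinterval widths: 1.25, 1.25, 0.5.
g(2.5) ≈ 2.828, g(3.75) ≈ 3.240, g(5) ≈ 3.606, g(5.5) ≈ 3.742.
On each subinterval the trapezoid contributes (Δs_i/2)·[g(s_{i-1}) + g(s_i)].
Sum ≈ 9.909.

9.909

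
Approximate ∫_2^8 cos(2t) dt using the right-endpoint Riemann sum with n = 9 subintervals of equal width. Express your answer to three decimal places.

Δt = (8 − 2)/9 = 2/3.
Right endpoints: 8/3, 10/3, 4, 14/3, 16/3, 6, 20/3, 22/3, 8.
f(8/3) ≈ 0.582, f(10/3) ≈ 0.927, f(4) ≈ -0.146, f(14/3) ≈ -0.996, f(16/3) ≈ -0.323, f(6) ≈ 0.844, f(20/3) ≈ 0.720, f(22/3) ≈ -0.505, f(8) ≈ -0.958.
Sum = Δt · [f(8/3) + f(10/3) + f(4) + ...].
Sum ≈ 0.097.

0.097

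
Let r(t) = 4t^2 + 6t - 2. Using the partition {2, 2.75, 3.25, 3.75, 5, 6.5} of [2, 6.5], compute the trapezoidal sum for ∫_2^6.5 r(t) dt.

Subinterval widths: 0.75, 0.5, 0.5, 1.25, 1.5.
r(2) = 26, r(2.75) = 44.75, r(3.25) = 59.75, r(3.75) = 76.75, r(5) = 128, r(6.5) = 206.
On each subinterval the trapezoid contributes (Δt_i/2)·[r(t_{i-1}) + r(t_i)].
Sum = 465.25.

465.25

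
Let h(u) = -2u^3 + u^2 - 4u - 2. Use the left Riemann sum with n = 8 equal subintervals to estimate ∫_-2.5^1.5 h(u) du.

38.5

Δu = (1.5 − (-2.5))/8 = 0.5.
Left endpoints: -2.5, -2, -1.5, -1, -0.5, 0, 0.5, 1.
h(-2.5) = 45.5, h(-2) = 26, h(-1.5) = 13, h(-1) = 5, h(-0.5) = 0.5, h(0) = -2, h(0.5) = -4, h(1) = -7.
Sum = Δu · [h(-2.5) + h(-2) + h(-1.5) + ...].
Sum = 38.5.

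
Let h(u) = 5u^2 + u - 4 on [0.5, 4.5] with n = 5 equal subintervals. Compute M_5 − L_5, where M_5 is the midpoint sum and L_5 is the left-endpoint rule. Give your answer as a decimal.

M_5 = 144.6.
L_5 = 106.2.
M_5 − L_5 = 38.4.

38.4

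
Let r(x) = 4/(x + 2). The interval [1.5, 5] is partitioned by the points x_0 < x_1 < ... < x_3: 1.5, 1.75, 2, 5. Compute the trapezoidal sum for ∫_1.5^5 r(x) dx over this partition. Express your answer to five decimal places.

2.89167

Subinterval widths: 0.25, 0.25, 3.
r(1.5) = 8/7, r(1.75) = 16/15, r(2) = 1, r(5) = 4/7.
On each subinterval the trapezoid contributes (Δx_i/2)·[r(x_{i-1}) + r(x_i)].
Sum ≈ 2.89167.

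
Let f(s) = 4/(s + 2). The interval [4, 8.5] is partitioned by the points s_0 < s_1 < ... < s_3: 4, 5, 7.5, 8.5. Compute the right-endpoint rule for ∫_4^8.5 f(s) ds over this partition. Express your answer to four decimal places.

Subinterval widths: 1, 2.5, 1.
Right endpoints: 5, 7.5, 8.5.
f(5) = 4/7, f(7.5) = 8/19, f(8.5) = 8/21.
Sum = Σ Δs_i · f(s_i).
Sum ≈ 2.0050.

2.0050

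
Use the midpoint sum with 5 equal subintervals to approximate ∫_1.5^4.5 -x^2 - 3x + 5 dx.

Δx = (4.5 − 1.5)/5 = 0.6.
Midpoints: 1.8, 2.4, 3, 3.6, 4.2.
f(1.8) = -3.64, f(2.4) = -7.96, f(3) = -13, f(3.6) = -18.76, f(4.2) = -25.24.
Sum = Δx · [f(1.8) + f(2.4) + f(3) + f(3.6) + f(4.2)].
Sum = -41.16.

-41.16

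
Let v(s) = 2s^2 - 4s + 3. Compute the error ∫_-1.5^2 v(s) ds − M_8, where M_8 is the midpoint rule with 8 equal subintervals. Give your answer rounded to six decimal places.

0.111654

Exact integral: ∫_-1.5^2 v(s) ds ≈ 14.58333333.
M_8 ≈ 14.47167969.
Error ≈ 14.58333333 − 14.47167969 ≈ 0.111654.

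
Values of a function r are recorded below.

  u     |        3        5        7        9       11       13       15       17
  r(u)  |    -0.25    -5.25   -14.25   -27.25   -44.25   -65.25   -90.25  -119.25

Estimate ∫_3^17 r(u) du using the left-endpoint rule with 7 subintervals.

-493.5

Δu = 2.
Sum = 2·[(-0.25) + (-5.25) + (-14.25) + (-27.25) + (-44.25) + (-65.25) + (-90.25)] = -493.5.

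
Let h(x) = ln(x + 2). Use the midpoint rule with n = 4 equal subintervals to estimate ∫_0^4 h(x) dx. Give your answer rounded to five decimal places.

5.37788

Δx = (4 − 0)/4 = 1.
Midpoints: 0.5, 1.5, 2.5, 3.5.
h(0.5) ≈ 0.91629, h(1.5) ≈ 1.25276, h(2.5) ≈ 1.50408, h(3.5) ≈ 1.70475.
Sum = Δx · [h(0.5) + h(1.5) + h(2.5) + h(3.5)].
Sum ≈ 5.37788.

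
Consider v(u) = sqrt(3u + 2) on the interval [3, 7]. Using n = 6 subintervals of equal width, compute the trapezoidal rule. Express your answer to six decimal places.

16.399562

Δu = (7 − 3)/6 = 2/3.
v(3) ≈ 3.316625, v(11/3) ≈ 3.605551, v(13/3) ≈ 3.872983, v(5) ≈ 4.123106, v(17/3) ≈ 4.358899, v(19/3) ≈ 4.582576, v(7) ≈ 4.795832.
T_6 = (Δu/2)·[v(u_0) + 2v(u_1) + ... + 2v(u_{5}) + v(u_6)].
Sum ≈ 16.399562.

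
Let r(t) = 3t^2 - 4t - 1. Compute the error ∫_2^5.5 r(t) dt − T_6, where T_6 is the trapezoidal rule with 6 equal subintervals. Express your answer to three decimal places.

Exact integral: ∫_2^5.5 r(t) dt = 102.375.
T_6 ≈ 102.97049.
Error ≈ 102.375 − 102.97049 ≈ -0.595.

-0.595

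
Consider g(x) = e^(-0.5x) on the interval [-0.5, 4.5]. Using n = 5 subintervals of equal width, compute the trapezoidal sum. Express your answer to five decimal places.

Δx = (4.5 − (-0.5))/5 = 1.
g(-0.5) ≈ 1.28403, g(0.5) ≈ 0.77880, g(1.5) ≈ 0.47237, g(2.5) ≈ 0.28650, g(3.5) ≈ 0.17377, g(4.5) ≈ 0.10540.
T_5 = (Δx/2)·[g(x_0) + 2g(x_1) + ... + 2g(x_{4}) + g(x_5)].
Sum ≈ 2.40616.

2.40616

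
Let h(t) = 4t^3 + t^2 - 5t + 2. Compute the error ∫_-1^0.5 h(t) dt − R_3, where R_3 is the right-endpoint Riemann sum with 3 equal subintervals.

1.0625

Exact integral: ∫_-1^0.5 h(t) dt = 4.3125.
R_3 = 3.25.
Error = 4.3125 − 3.25 = 1.0625.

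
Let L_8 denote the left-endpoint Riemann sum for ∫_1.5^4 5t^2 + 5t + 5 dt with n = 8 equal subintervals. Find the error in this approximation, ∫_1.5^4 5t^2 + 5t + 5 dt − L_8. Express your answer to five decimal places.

Exact integral: ∫_1.5^4 f(t) dt ≈ 147.9166667.
L_8 ≈ 135.4248047.
Error ≈ 147.9166667 − 135.4248047 ≈ 12.49186.

12.49186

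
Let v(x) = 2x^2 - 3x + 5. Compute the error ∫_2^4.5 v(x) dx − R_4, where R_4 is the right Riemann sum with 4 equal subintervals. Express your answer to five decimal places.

Exact integral: ∫_2^4.5 v(x) dx ≈ 43.5416667.
R_4 = 51.6796875.
Error ≈ 43.5416667 − 51.6796875 ≈ -8.13802.

-8.13802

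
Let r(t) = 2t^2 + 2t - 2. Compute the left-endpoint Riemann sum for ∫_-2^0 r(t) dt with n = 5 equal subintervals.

Δt = (0 − (-2))/5 = 0.4.
Left endpoints: -2, -1.6, -1.2, -0.8, -0.4.
r(-2) = 2, r(-1.6) = -0.08, r(-1.2) = -1.52, r(-0.8) = -2.32, r(-0.4) = -2.48.
Sum = Δt · [r(-2) + r(-1.6) + r(-1.2) + r(-0.8) + r(-0.4)].
Sum = -1.76.

-1.76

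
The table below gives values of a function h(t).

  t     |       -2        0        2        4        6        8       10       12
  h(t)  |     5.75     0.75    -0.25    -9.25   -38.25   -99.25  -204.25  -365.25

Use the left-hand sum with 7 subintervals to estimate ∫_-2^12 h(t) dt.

Δt = 2.
Sum = 2·[5.75 + 0.75 + (-0.25) + (-9.25) + (-38.25) + (-99.25) + (-204.25)] = -689.5.

-689.5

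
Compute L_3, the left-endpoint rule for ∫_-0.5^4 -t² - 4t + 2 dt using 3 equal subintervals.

Δt = (4 − (-0.5))/3 = 1.5.
Left endpoints: -0.5, 1, 2.5.
f(-0.5) = 3.75, f(1) = -3, f(2.5) = -14.25.
Sum = Δt · [f(-0.5) + f(1) + f(2.5)].
Sum = -20.25.

-20.25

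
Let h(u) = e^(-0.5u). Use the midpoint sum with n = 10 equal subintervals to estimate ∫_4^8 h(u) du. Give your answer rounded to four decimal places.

0.2336

Δu = (8 − 4)/10 = 0.4.
Midpoints: 4.2, 4.6, 5, 5.4, 5.8, 6.2, 6.6, 7, 7.4, 7.8.
h(4.2) ≈ 0.1225, h(4.6) ≈ 0.1003, h(5) ≈ 0.0821, h(5.4) ≈ 0.0672, h(5.8) ≈ 0.0550, h(6.2) ≈ 0.0450, h(6.6) ≈ 0.0369, h(7) ≈ 0.0302, h(7.4) ≈ 0.0247, h(7.8) ≈ 0.0202.
Sum = Δu · [h(4.2) + h(4.6) + h(5) + ...].
Sum ≈ 0.2336.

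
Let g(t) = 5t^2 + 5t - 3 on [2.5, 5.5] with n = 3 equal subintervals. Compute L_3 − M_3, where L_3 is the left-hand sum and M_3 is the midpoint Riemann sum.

L_3 = 237.25.
M_3 = 301.
L_3 − M_3 = -63.75.

-63.75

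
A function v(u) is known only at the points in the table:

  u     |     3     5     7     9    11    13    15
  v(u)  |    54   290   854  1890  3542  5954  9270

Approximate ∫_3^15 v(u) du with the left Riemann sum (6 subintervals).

25168

Δu = 2.
Sum = 2·[54 + 290 + 854 + 1890 + 3542 + 5954] = 25168.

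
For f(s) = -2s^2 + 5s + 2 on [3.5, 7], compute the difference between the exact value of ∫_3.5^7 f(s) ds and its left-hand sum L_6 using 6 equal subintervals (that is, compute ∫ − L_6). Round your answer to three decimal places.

Exact integral: ∫_3.5^7 f(s) ds ≈ -101.20833.
L_6 ≈ -85.27199.
Error ≈ -101.20833 − (-85.27199) ≈ -15.936.

-15.936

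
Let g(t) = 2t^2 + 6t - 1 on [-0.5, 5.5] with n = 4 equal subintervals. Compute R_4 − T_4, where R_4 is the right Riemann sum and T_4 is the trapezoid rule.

72

R_4 = 271.5.
T_4 = 199.5.
R_4 − T_4 = 72.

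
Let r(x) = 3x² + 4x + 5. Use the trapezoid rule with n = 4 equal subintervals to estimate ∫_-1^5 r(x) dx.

210.75

Δx = (5 − (-1))/4 = 1.5.
r(-1) = 4, r(0.5) = 7.75, r(2) = 25, r(3.5) = 55.75, r(5) = 100.
T_4 = (Δx/2)·[r(x_0) + 2r(x_1) + 2r(x_2) + 2r(x_3) + r(x_4)].
Sum = 210.75.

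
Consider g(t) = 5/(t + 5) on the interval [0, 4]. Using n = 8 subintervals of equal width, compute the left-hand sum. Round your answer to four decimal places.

3.0529

Δt = (4 − 0)/8 = 0.5.
Left endpoints: 0, 0.5, 1, 1.5, 2, 2.5, 3, 3.5.
g(0) = 1, g(0.5) = 10/11, g(1) = 5/6, g(1.5) = 10/13, g(2) = 5/7, g(2.5) = 2/3, g(3) = 0.625, g(3.5) = 10/17.
Sum = Δt · [g(0) + g(0.5) + g(1) + ...].
Sum ≈ 3.0529.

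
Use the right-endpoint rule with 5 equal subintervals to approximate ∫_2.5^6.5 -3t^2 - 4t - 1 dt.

-385.88

Δt = (6.5 − 2.5)/5 = 0.8.
Right endpoints: 3.3, 4.1, 4.9, 5.7, 6.5.
f(3.3) = -46.87, f(4.1) = -67.83, f(4.9) = -92.63, f(5.7) = -121.27, f(6.5) = -153.75.
Sum = Δt · [f(3.3) + f(4.1) + f(4.9) + f(5.7) + f(6.5)].
Sum = -385.88.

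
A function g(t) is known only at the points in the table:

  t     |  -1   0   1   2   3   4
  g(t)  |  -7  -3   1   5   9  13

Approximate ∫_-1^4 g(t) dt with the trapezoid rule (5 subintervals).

Δt = 1.
T_5 = (1/2)·[(-7) + 2·(-3) + 2·1 + 2·5 + 2·9 + 13] = 15.

15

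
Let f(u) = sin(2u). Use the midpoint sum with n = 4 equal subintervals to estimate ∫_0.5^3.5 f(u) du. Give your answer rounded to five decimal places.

Δu = (3.5 − 0.5)/4 = 0.75.
Midpoints: 0.875, 1.625, 2.375, 3.125.
f(0.875) ≈ 0.98399, f(1.625) ≈ -0.10820, f(2.375) ≈ -0.99929, f(3.125) ≈ -0.03318.
Sum = Δu · [f(0.875) + f(1.625) + f(2.375) + f(3.125)].
Sum ≈ -0.11751.

-0.11751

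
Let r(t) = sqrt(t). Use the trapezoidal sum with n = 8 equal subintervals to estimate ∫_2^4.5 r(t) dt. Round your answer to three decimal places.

Δt = (4.5 − 2)/8 = 0.3125.
r(2) ≈ 1.414, r(2.3125) ≈ 1.521, r(2.625) ≈ 1.620, r(2.9375) ≈ 1.714, r(3.25) ≈ 1.803, r(3.5625) ≈ 1.887, r(3.875) ≈ 1.969, r(4.1875) ≈ 2.046, r(4.5) ≈ 2.121.
T_8 = (Δt/2)·[r(t_0) + 2r(t_1) + ... + 2r(t_{7}) + r(t_8)].
Sum ≈ 4.477.

4.477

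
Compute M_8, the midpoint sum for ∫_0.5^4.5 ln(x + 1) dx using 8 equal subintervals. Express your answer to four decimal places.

Δx = (4.5 − 0.5)/8 = 0.5.
Midpoints: 0.75, 1.25, 1.75, 2.25, 2.75, 3.25, 3.75, 4.25.
f(0.75) ≈ 0.5596, f(1.25) ≈ 0.8109, f(1.75) ≈ 1.0116, f(2.25) ≈ 1.1787, f(2.75) ≈ 1.3218, f(3.25) ≈ 1.4469, f(3.75) ≈ 1.5581, f(4.25) ≈ 1.6582.
Sum = Δx · [f(0.75) + f(1.25) + f(1.75) + ...].
Sum ≈ 4.7729.

4.7729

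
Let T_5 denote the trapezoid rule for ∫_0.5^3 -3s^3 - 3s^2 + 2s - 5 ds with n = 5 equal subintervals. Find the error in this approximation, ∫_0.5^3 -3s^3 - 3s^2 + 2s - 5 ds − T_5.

1.953125

Exact integral: ∫_0.5^3 f(s) ds = -91.328125.
T_5 = -93.28125.
Error = -91.328125 − (-93.28125) = 1.953125.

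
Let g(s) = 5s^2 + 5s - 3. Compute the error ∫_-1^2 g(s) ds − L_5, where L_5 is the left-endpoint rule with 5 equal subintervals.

Exact integral: ∫_-1^2 g(s) ds = 13.5.
L_5 = 5.4.
Error = 13.5 − 5.4 = 8.1.

8.1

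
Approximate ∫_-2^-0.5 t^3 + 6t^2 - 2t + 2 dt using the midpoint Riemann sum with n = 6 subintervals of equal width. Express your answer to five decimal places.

Δt = (-0.5 − (-2))/6 = 0.25.
Midpoints: -1.875, -1.625, -1.375, -1.125, -0.875, -0.625.
f(-1.875) = 10369/512, f(-1.625) = 8603/512, f(-1.375) = 6909/512, f(-1.125) = 5335/512, f(-0.875) = 3929/512, f(-0.625) = 2739/512.
Sum = Δt · [f(-1.875) + f(-1.625) + f(-1.375) + ...].
Sum ≈ 18.49805.

18.49805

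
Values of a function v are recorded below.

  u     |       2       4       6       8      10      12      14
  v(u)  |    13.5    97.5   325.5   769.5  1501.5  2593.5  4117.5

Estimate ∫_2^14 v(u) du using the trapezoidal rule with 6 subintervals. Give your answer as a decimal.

Δu = 2.
T_6 = (2/2)·[13.5 + 2·97.5 + 2·325.5 + 2·769.5 + 2·1501.5 + 2·2593.5 + 4117.5] = 14706.

14706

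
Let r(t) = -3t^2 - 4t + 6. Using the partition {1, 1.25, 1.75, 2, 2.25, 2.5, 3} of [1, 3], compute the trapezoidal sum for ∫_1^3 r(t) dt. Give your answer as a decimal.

-30.15625

Subinterval widths: 0.25, 0.5, 0.25, 0.25, 0.25, 0.5.
r(1) = -1, r(1.25) = -3.6875, r(1.75) = -10.1875, r(2) = -14, r(2.25) = -18.1875, r(2.5) = -22.75, r(3) = -33.
On each subinterval the trapezoid contributes (Δt_i/2)·[r(t_{i-1}) + r(t_i)].
Sum = -30.15625.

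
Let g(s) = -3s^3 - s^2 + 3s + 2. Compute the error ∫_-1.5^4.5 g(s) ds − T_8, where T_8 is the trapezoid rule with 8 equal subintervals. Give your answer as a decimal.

8.15625

Exact integral: ∫_-1.5^4.5 g(s) ds = -296.25.
T_8 = -304.40625.
Error = -296.25 − (-304.40625) = 8.15625.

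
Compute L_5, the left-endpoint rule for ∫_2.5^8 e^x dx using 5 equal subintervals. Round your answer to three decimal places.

1629.432

Δx = (8 − 2.5)/5 = 1.1.
Left endpoints: 2.5, 3.6, 4.7, 5.8, 6.9.
f(2.5) ≈ 12.182, f(3.6) ≈ 36.598, f(4.7) ≈ 109.947, f(5.8) ≈ 330.300, f(6.9) ≈ 992.275.
Sum = Δx · [f(2.5) + f(3.6) + f(4.7) + f(5.8) + f(6.9)].
Sum ≈ 1629.432.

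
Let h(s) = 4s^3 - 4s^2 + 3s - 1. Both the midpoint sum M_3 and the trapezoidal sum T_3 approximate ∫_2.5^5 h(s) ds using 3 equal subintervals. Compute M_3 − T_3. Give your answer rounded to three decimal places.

M_3 ≈ 459.79745.
T_3 ≈ 477.59259.
M_3 − T_3 ≈ -17.795.

-17.795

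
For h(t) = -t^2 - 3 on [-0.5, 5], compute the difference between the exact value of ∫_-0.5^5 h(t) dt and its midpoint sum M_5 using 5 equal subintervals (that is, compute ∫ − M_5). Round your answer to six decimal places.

Exact integral: ∫_-0.5^5 h(t) dt ≈ -58.20833333.
M_5 = -57.65375.
Error ≈ -58.20833333 − (-57.65375) ≈ -0.554583.

-0.554583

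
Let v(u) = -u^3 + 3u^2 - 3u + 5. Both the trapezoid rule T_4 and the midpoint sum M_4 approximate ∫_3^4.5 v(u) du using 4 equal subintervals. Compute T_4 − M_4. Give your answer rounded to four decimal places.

T_4 ≈ -27.805664.
M_4 ≈ -27.370605.
T_4 − M_4 ≈ -0.4351.

-0.4351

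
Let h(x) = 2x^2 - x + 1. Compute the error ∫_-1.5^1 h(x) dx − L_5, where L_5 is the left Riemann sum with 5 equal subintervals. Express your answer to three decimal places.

Exact integral: ∫_-1.5^1 h(x) dx ≈ 6.04167.
L_5 = 7.5.
Error ≈ 6.04167 − 7.5 ≈ -1.458.

-1.458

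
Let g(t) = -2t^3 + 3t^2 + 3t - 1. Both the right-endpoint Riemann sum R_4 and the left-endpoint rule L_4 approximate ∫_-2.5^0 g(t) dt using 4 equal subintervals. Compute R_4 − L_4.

-26.5625

R_4 ≈ 11.70898.
L_4 ≈ 38.27148.
R_4 − L_4 = -26.5625.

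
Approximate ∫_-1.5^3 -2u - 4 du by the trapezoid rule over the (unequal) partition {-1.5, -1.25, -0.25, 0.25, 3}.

Subinterval widths: 0.25, 1, 0.5, 2.75.
f(-1.5) = -1, f(-1.25) = -1.5, f(-0.25) = -3.5, f(0.25) = -4.5, f(3) = -10.
On each subinterval the trapezoid contributes (Δu_i/2)·[f(u_{i-1}) + f(u_i)].
Sum = -24.75.

-24.75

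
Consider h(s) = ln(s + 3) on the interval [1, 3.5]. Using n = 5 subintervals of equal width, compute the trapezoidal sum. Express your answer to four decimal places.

4.1195

Δs = (3.5 − 1)/5 = 0.5.
h(1) ≈ 1.3863, h(1.5) ≈ 1.5041, h(2) ≈ 1.6094, h(2.5) ≈ 1.7047, h(3) ≈ 1.7918, h(3.5) ≈ 1.8718.
T_5 = (Δs/2)·[h(s_0) + 2h(s_1) + ... + 2h(s_{4}) + h(s_5)].
Sum ≈ 4.1195.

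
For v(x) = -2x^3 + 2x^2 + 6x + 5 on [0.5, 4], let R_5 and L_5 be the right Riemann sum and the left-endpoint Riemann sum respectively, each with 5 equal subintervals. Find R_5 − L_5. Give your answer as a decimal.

-52.675

R_5 = -50.26.
L_5 = 2.415.
R_5 − L_5 = -52.675.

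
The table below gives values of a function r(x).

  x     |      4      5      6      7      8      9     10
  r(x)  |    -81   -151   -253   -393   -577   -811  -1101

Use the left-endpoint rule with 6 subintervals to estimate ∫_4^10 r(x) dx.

Δx = 1.
Sum = 1·[(-81) + (-151) + (-253) + (-393) + (-577) + (-811)] = -2266.

-2266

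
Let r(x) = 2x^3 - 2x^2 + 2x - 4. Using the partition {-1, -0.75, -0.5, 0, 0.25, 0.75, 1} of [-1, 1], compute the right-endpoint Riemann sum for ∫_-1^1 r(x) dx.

Subinterval widths: 0.25, 0.25, 0.5, 0.25, 0.5, 0.25.
Right endpoints: -0.75, -0.5, 0, 0.25, 0.75, 1.
r(-0.75) = -7.46875, r(-0.5) = -5.75, r(0) = -4, r(0.25) = -3.59375, r(0.75) = -2.78125, r(1) = -2.
Sum = Σ Δx_i · r(x_i).
Sum = -8.09375.

-8.09375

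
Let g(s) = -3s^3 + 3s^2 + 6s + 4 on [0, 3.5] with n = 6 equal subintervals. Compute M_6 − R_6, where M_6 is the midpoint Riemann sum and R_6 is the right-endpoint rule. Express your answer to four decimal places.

M_6 ≈ -17.656467.
R_6 ≈ -42.124566.
M_6 − R_6 ≈ 24.4681.

24.4681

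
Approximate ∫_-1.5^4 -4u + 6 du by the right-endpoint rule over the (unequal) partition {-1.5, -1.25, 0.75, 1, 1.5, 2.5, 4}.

Subinterval widths: 0.25, 2, 0.25, 0.5, 1, 1.5.
Right endpoints: -1.25, 0.75, 1, 1.5, 2.5, 4.
f(-1.25) = 11, f(0.75) = 3, f(1) = 2, f(1.5) = 0, f(2.5) = -4, f(4) = -10.
Sum = Σ Δu_i · f(u_i).
Sum = -9.75.

-9.75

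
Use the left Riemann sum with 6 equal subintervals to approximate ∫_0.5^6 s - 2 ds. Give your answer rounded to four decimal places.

Δs = (6 − 0.5)/6 = 11/12.
Left endpoints: 0.5, 17/12, 7/3, 3.25, 25/6, 61/12.
f(0.5) = -1.5, f(17/12) = -7/12, f(7/3) = 1/3, f(3.25) = 1.25, f(25/6) = 13/6, f(61/12) = 37/12.
Sum = Δs · [f(0.5) + f(17/12) + f(7/3) + ...].
Sum ≈ 4.3542.

4.3542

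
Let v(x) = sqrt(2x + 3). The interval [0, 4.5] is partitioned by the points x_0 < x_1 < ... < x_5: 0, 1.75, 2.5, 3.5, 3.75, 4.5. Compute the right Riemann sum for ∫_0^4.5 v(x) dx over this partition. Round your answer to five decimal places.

Subinterval widths: 1.75, 0.75, 1, 0.25, 0.75.
Right endpoints: 1.75, 2.5, 3.5, 3.75, 4.5.
v(1.75) ≈ 2.54951, v(2.5) ≈ 2.82843, v(3.5) ≈ 3.16228, v(3.75) ≈ 3.24037, v(4.5) ≈ 3.46410.
Sum = Σ Δx_i · v(x_i).
Sum ≈ 13.15341.

13.15341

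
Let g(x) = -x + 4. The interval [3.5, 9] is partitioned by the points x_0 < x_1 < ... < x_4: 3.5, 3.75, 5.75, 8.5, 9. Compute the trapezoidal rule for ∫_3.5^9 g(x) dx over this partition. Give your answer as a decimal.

Subinterval widths: 0.25, 2, 2.75, 0.5.
g(3.5) = 0.5, g(3.75) = 0.25, g(5.75) = -1.75, g(8.5) = -4.5, g(9) = -5.
On each subinterval the trapezoid contributes (Δx_i/2)·[g(x_{i-1}) + g(x_i)].
Sum = -12.375.

-12.375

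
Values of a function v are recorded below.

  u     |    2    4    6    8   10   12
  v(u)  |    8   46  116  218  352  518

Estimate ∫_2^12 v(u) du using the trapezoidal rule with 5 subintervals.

Δu = 2.
T_5 = (2/2)·[8 + 2·46 + 2·116 + 2·218 + 2·352 + 518] = 1990.

1990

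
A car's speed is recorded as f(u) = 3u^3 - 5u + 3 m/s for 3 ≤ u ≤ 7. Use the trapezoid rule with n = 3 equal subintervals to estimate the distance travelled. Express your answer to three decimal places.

Δu = (7 − 3)/3 = 4/3.
f(3) = 69, f(13/3) = 2029/9, f(17/3) = 4685/9, f(7) = 997.
T_3 = (Δu/2)·[f(u_0) + 2f(u_1) + 2f(u_2) + f(u_3)].
Sum ≈ 1705.333.

1705.333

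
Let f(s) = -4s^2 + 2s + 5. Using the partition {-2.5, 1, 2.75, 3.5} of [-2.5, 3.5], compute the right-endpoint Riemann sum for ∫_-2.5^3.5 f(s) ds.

Subinterval widths: 3.5, 1.75, 0.75.
Right endpoints: 1, 2.75, 3.5.
f(1) = 3, f(2.75) = -19.75, f(3.5) = -37.
Sum = Σ Δs_i · f(s_i).
Sum = -51.8125.

-51.8125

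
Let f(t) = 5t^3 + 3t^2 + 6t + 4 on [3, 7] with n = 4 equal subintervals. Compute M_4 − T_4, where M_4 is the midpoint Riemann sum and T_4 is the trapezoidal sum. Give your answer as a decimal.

M_4 = 3326.
T_4 = 3404.
M_4 − T_4 = -78.

-78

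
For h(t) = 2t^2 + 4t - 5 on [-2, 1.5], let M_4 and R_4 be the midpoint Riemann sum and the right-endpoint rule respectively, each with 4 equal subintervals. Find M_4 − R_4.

-5.93359375

M_4 = -13.86328125.
R_4 = -7.9296875.
M_4 − R_4 = -5.93359375.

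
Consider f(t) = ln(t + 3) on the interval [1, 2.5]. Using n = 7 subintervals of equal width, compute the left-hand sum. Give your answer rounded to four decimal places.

Δt = (2.5 − 1)/7 = 3/14.
Left endpoints: 1, 17/14, 10/7, 23/14, 13/7, 29/14, 16/7.
f(1) ≈ 1.3863, f(17/14) ≈ 1.4385, f(10/7) ≈ 1.4881, f(23/14) ≈ 1.5353, f(13/7) ≈ 1.5805, f(29/14) ≈ 1.6236, f(16/7) ≈ 1.6650.
Sum = Δt · [f(1) + f(17/14) + f(10/7) + ...].
Sum ≈ 2.2966.

2.2966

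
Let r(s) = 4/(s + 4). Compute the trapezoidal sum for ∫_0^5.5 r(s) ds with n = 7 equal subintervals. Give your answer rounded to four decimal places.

Δs = (5.5 − 0)/7 = 11/14.
r(0) = 1, r(11/14) = 56/67, r(11/7) = 28/39, r(33/14) = 56/89, r(22/7) = 0.56, r(55/14) = 56/111, r(33/7) = 28/61, r(5.5) = 8/19.
T_7 = (Δs/2)·[r(s_0) + 2r(s_1) + ... + 2r(s_{6}) + r(s_7)].
Sum ≈ 3.4705.

3.4705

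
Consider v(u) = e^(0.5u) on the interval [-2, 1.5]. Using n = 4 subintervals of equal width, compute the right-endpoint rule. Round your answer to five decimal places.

4.31910

Δu = (1.5 − (-2))/4 = 0.875.
Right endpoints: -1.125, -0.25, 0.625, 1.5.
v(-1.125) ≈ 0.56978, v(-0.25) ≈ 0.88250, v(0.625) ≈ 1.36684, v(1.5) ≈ 2.11700.
Sum = Δu · [v(-1.125) + v(-0.25) + v(0.625) + v(1.5)].
Sum ≈ 4.31910.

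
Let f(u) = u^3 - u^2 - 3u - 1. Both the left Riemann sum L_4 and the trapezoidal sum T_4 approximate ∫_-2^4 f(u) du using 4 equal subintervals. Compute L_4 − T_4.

-31.5

L_4 = -15.
T_4 = 16.5.
L_4 − T_4 = -31.5.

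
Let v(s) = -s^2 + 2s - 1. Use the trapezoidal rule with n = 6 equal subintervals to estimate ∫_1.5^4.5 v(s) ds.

Δs = (4.5 − 1.5)/6 = 0.5.
v(1.5) = -0.25, v(2) = -1, v(2.5) = -2.25, v(3) = -4, v(3.5) = -6.25, v(4) = -9, v(4.5) = -12.25.
T_6 = (Δs/2)·[v(s_0) + 2v(s_1) + ... + 2v(s_{5}) + v(s_6)].
Sum = -14.375.

-14.375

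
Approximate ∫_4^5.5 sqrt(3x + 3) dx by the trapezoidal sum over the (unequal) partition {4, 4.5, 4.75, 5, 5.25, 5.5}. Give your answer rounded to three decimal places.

6.225

Subinterval widths: 0.5, 0.25, 0.25, 0.25, 0.25.
f(4) ≈ 3.873, f(4.5) ≈ 4.062, f(4.75) ≈ 4.153, f(5) ≈ 4.243, f(5.25) ≈ 4.330, f(5.5) ≈ 4.416.
On each subinterval the trapezoid contributes (Δx_i/2)·[f(x_{i-1}) + f(x_i)].
Sum ≈ 6.225.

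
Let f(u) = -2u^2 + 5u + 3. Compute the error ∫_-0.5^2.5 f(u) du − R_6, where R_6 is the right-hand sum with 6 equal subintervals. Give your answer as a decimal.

Exact integral: ∫_-0.5^2.5 f(u) du = 13.5.
R_6 = 14.
Error = 13.5 − 14 = -0.5.

-0.5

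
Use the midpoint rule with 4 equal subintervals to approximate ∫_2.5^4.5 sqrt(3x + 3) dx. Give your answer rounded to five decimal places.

Δx = (4.5 − 2.5)/4 = 0.5.
Midpoints: 2.75, 3.25, 3.75, 4.25.
f(2.75) ≈ 3.35410, f(3.25) ≈ 3.57071, f(3.75) ≈ 3.77492, f(4.25) ≈ 3.96863.
Sum = Δx · [f(2.75) + f(3.25) + f(3.75) + f(4.25)].
Sum ≈ 7.33418.

7.33418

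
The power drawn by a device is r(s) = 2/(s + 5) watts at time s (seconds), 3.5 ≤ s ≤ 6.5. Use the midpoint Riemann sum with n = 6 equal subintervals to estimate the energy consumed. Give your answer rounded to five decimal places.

0.60443

Δs = (6.5 − 3.5)/6 = 0.5.
Midpoints: 3.75, 4.25, 4.75, 5.25, 5.75, 6.25.
r(3.75) = 8/35, r(4.25) = 8/37, r(4.75) = 8/39, r(5.25) = 8/41, r(5.75) = 8/43, r(6.25) = 8/45.
Sum = Δs · [r(3.75) + r(4.25) + r(4.75) + ...].
Sum ≈ 0.60443.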